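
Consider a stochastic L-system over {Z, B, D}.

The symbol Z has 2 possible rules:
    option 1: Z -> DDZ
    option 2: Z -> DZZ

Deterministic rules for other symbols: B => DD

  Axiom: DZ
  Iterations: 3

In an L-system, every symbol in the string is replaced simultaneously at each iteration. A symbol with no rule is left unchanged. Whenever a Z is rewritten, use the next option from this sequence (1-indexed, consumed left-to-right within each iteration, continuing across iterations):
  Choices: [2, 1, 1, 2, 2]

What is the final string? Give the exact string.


Answer: DDDDDZZDDDZZ

Derivation:
Step 0: DZ
Step 1: DDZZ  (used choices [2])
Step 2: DDDDZDDZ  (used choices [1, 1])
Step 3: DDDDDZZDDDZZ  (used choices [2, 2])


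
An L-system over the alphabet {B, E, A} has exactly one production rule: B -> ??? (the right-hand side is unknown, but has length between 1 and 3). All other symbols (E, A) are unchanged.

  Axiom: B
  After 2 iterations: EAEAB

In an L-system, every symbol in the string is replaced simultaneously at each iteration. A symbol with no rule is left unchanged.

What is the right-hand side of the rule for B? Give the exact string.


Trying B -> EAB:
  Step 0: B
  Step 1: EAB
  Step 2: EAEAB
Matches the given result.

Answer: EAB


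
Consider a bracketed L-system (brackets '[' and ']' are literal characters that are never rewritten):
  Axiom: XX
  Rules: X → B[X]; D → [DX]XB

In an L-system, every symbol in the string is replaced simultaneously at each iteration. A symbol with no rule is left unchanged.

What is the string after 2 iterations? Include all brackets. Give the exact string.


Step 0: XX
Step 1: B[X]B[X]
Step 2: B[B[X]]B[B[X]]

Answer: B[B[X]]B[B[X]]


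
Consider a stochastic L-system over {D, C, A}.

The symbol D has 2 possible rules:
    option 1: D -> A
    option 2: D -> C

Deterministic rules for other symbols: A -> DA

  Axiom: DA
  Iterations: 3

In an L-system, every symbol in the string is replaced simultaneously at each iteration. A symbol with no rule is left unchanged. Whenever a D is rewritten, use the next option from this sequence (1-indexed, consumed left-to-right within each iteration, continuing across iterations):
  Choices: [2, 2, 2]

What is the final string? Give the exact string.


Step 0: DA
Step 1: CDA  (used choices [2])
Step 2: CCDA  (used choices [2])
Step 3: CCCDA  (used choices [2])

Answer: CCCDA


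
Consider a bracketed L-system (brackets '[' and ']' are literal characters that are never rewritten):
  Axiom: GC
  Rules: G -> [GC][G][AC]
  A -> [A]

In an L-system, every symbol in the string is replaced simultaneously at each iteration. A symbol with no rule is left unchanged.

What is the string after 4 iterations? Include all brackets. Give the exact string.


Answer: [[[[GC][G][AC]C][[GC][G][AC]][[A]C]C][[[GC][G][AC]C][[GC][G][AC]][[A]C]][[[A]]C]C][[[[GC][G][AC]C][[GC][G][AC]][[A]C]C][[[GC][G][AC]C][[GC][G][AC]][[A]C]][[[A]]C]][[[[A]]]C]C

Derivation:
Step 0: GC
Step 1: [GC][G][AC]C
Step 2: [[GC][G][AC]C][[GC][G][AC]][[A]C]C
Step 3: [[[GC][G][AC]C][[GC][G][AC]][[A]C]C][[[GC][G][AC]C][[GC][G][AC]][[A]C]][[[A]]C]C
Step 4: [[[[GC][G][AC]C][[GC][G][AC]][[A]C]C][[[GC][G][AC]C][[GC][G][AC]][[A]C]][[[A]]C]C][[[[GC][G][AC]C][[GC][G][AC]][[A]C]C][[[GC][G][AC]C][[GC][G][AC]][[A]C]][[[A]]C]][[[[A]]]C]C


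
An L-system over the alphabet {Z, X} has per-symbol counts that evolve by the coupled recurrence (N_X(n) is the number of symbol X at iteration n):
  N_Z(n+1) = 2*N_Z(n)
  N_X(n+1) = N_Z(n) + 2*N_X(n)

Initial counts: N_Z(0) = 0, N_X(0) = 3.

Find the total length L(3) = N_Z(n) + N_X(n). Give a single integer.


Answer: 24

Derivation:
Step 0: N_Z=0, N_X=3, L=3
Step 1: N_Z=0, N_X=6, L=6
Step 2: N_Z=0, N_X=12, L=12
Step 3: N_Z=0, N_X=24, L=24


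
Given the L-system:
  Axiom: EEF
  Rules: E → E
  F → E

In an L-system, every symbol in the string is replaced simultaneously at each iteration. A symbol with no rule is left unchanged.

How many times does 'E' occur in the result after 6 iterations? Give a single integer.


Answer: 3

Derivation:
Step 0: EEF  (2 'E')
Step 1: EEE  (3 'E')
Step 2: EEE  (3 'E')
Step 3: EEE  (3 'E')
Step 4: EEE  (3 'E')
Step 5: EEE  (3 'E')
Step 6: EEE  (3 'E')


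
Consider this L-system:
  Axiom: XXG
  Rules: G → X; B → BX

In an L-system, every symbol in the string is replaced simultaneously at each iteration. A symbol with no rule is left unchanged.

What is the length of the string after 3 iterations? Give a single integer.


Step 0: length = 3
Step 1: length = 3
Step 2: length = 3
Step 3: length = 3

Answer: 3


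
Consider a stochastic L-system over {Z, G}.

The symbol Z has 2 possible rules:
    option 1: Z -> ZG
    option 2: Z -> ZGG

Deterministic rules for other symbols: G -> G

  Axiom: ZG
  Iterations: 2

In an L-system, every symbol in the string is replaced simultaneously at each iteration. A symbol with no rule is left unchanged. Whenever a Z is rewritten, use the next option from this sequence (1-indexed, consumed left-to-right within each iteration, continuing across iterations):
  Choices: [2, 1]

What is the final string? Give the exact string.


Step 0: ZG
Step 1: ZGGG  (used choices [2])
Step 2: ZGGGG  (used choices [1])

Answer: ZGGGG


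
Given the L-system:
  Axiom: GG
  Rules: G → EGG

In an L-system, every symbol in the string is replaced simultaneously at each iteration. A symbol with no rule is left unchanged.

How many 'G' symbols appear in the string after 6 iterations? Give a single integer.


Step 0: GG  (2 'G')
Step 1: EGGEGG  (4 'G')
Step 2: EEGGEGGEEGGEGG  (8 'G')
Step 3: EEEGGEGGEEGGEGGEEEGGEGGEEGGEGG  (16 'G')
Step 4: EEEEGGEGGEEGGEGGEEEGGEGGEEGGEGGEEEEGGEGGEEGGEGGEEEGGEGGEEGGEGG  (32 'G')
Step 5: EEEEEGGEGGEEGGEGGEEEGGEGGEEGGEGGEEEEGGEGGEEGGEGGEEEGGEGGEEGGEGGEEEEEGGEGGEEGGEGGEEEGGEGGEEGGEGGEEEEGGEGGEEGGEGGEEEGGEGGEEGGEGG  (64 'G')
Step 6: EEEEEEGGEGGEEGGEGGEEEGGEGGEEGGEGGEEEEGGEGGEEGGEGGEEEGGEGGEEGGEGGEEEEEGGEGGEEGGEGGEEEGGEGGEEGGEGGEEEEGGEGGEEGGEGGEEEGGEGGEEGGEGGEEEEEEGGEGGEEGGEGGEEEGGEGGEEGGEGGEEEEGGEGGEEGGEGGEEEGGEGGEEGGEGGEEEEEGGEGGEEGGEGGEEEGGEGGEEGGEGGEEEEGGEGGEEGGEGGEEEGGEGGEEGGEGG  (128 'G')

Answer: 128


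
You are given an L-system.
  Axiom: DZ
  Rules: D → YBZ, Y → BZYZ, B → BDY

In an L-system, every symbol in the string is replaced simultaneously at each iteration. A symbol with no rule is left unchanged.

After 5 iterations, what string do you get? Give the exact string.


Step 0: DZ
Step 1: YBZZ
Step 2: BZYZBDYZZ
Step 3: BDYZBZYZZBDYYBZBZYZZZ
Step 4: BDYYBZBZYZZBDYZBZYZZZBDYYBZBZYZBZYZBDYZBDYZBZYZZZZ
Step 5: BDYYBZBZYZBZYZBDYZBDYZBZYZZZBDYYBZBZYZZBDYZBZYZZZZBDYYBZBZYZBZYZBDYZBDYZBZYZZBDYZBZYZZBDYYBZBZYZZBDYYBZBZYZZBDYZBZYZZZZZ

Answer: BDYYBZBZYZBZYZBDYZBDYZBZYZZZBDYYBZBZYZZBDYZBZYZZZZBDYYBZBZYZBZYZBDYZBDYZBZYZZBDYZBZYZZBDYYBZBZYZZBDYYBZBZYZZBDYZBZYZZZZZ


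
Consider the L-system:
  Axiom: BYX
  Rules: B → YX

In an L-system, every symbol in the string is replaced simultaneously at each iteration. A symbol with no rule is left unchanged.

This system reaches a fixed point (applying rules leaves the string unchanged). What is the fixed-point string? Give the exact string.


Answer: YXYX

Derivation:
Step 0: BYX
Step 1: YXYX
Step 2: YXYX  (unchanged — fixed point at step 1)


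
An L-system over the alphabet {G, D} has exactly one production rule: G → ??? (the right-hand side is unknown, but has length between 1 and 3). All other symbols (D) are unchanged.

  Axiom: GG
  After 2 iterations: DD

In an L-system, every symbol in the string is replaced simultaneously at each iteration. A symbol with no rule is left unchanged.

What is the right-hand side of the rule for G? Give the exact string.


Trying G → D:
  Step 0: GG
  Step 1: DD
  Step 2: DD
Matches the given result.

Answer: D


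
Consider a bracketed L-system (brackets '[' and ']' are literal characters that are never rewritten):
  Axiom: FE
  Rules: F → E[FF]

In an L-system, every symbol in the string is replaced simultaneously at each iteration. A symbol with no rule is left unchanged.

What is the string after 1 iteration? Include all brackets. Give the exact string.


Answer: E[FF]E

Derivation:
Step 0: FE
Step 1: E[FF]E


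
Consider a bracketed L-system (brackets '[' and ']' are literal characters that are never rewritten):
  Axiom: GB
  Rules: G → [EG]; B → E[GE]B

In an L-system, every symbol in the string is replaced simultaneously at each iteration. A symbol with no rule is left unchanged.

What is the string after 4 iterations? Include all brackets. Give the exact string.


Answer: [E[E[E[EG]]]]E[[E[E[EG]]]E]E[[E[EG]]E]E[[EG]E]E[GE]B

Derivation:
Step 0: GB
Step 1: [EG]E[GE]B
Step 2: [E[EG]]E[[EG]E]E[GE]B
Step 3: [E[E[EG]]]E[[E[EG]]E]E[[EG]E]E[GE]B
Step 4: [E[E[E[EG]]]]E[[E[E[EG]]]E]E[[E[EG]]E]E[[EG]E]E[GE]B


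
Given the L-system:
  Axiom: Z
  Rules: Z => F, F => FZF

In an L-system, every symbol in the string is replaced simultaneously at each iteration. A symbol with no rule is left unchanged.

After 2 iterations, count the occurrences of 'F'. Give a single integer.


Answer: 2

Derivation:
Step 0: Z  (0 'F')
Step 1: F  (1 'F')
Step 2: FZF  (2 'F')


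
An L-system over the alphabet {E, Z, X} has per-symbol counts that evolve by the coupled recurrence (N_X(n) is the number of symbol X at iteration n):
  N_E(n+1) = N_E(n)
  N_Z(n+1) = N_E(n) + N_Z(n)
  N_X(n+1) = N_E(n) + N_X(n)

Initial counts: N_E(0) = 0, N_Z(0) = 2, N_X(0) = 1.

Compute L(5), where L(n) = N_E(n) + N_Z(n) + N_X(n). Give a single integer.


Answer: 3

Derivation:
Step 0: N_E=0, N_Z=2, N_X=1, L=3
Step 1: N_E=0, N_Z=2, N_X=1, L=3
Step 2: N_E=0, N_Z=2, N_X=1, L=3
Step 3: N_E=0, N_Z=2, N_X=1, L=3
Step 4: N_E=0, N_Z=2, N_X=1, L=3
Step 5: N_E=0, N_Z=2, N_X=1, L=3


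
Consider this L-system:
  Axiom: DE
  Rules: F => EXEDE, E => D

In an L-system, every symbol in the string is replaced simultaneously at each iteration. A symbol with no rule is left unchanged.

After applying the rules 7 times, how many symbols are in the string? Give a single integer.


Answer: 2

Derivation:
Step 0: length = 2
Step 1: length = 2
Step 2: length = 2
Step 3: length = 2
Step 4: length = 2
Step 5: length = 2
Step 6: length = 2
Step 7: length = 2


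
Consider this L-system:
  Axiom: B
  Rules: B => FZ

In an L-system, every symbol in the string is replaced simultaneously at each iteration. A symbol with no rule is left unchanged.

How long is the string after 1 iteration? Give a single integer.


Step 0: length = 1
Step 1: length = 2

Answer: 2


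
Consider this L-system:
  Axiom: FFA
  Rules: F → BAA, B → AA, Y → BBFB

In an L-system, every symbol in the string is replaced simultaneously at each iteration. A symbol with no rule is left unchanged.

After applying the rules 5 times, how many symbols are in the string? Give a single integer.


Answer: 9

Derivation:
Step 0: length = 3
Step 1: length = 7
Step 2: length = 9
Step 3: length = 9
Step 4: length = 9
Step 5: length = 9


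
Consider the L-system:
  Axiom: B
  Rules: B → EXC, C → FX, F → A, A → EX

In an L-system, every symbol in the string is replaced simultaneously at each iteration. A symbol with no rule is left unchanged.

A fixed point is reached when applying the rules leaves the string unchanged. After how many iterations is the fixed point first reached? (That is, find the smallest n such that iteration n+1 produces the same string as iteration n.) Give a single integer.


Step 0: B
Step 1: EXC
Step 2: EXFX
Step 3: EXAX
Step 4: EXEXX
Step 5: EXEXX  (unchanged — fixed point at step 4)

Answer: 4


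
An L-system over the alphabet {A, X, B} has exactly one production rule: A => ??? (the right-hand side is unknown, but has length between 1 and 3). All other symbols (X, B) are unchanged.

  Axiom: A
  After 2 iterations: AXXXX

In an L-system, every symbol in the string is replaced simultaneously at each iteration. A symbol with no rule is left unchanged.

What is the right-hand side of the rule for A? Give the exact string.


Answer: AXX

Derivation:
Trying A => AXX:
  Step 0: A
  Step 1: AXX
  Step 2: AXXXX
Matches the given result.


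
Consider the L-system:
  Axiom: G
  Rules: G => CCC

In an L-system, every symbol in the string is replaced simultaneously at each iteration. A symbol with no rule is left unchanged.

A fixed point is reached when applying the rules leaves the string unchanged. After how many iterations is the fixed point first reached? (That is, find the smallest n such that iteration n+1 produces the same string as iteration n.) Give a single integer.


Answer: 1

Derivation:
Step 0: G
Step 1: CCC
Step 2: CCC  (unchanged — fixed point at step 1)


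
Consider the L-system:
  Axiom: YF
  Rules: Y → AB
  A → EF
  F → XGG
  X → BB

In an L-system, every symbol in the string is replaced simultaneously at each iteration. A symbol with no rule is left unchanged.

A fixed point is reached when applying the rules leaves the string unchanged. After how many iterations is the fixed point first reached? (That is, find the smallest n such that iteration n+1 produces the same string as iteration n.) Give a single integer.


Answer: 4

Derivation:
Step 0: YF
Step 1: ABXGG
Step 2: EFBBBGG
Step 3: EXGGBBBGG
Step 4: EBBGGBBBGG
Step 5: EBBGGBBBGG  (unchanged — fixed point at step 4)


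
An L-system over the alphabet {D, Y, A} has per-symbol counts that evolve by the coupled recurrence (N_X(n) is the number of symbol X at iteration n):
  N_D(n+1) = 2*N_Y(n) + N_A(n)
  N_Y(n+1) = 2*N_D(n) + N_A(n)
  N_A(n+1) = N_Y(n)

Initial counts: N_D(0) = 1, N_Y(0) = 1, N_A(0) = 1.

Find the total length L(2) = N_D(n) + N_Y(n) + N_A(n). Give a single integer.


Step 0: N_D=1, N_Y=1, N_A=1, L=3
Step 1: N_D=3, N_Y=3, N_A=1, L=7
Step 2: N_D=7, N_Y=7, N_A=3, L=17

Answer: 17


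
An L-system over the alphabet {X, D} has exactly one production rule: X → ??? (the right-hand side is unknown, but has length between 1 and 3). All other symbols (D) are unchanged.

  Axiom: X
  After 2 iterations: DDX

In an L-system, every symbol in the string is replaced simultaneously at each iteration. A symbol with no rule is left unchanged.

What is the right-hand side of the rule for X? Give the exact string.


Answer: DX

Derivation:
Trying X → DX:
  Step 0: X
  Step 1: DX
  Step 2: DDX
Matches the given result.


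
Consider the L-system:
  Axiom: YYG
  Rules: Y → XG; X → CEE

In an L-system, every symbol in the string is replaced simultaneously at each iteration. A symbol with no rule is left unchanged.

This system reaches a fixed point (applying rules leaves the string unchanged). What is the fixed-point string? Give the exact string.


Answer: CEEGCEEGG

Derivation:
Step 0: YYG
Step 1: XGXGG
Step 2: CEEGCEEGG
Step 3: CEEGCEEGG  (unchanged — fixed point at step 2)


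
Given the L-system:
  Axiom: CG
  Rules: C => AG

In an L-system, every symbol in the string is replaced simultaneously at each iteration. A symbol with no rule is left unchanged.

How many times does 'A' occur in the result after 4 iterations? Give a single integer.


Step 0: CG  (0 'A')
Step 1: AGG  (1 'A')
Step 2: AGG  (1 'A')
Step 3: AGG  (1 'A')
Step 4: AGG  (1 'A')

Answer: 1


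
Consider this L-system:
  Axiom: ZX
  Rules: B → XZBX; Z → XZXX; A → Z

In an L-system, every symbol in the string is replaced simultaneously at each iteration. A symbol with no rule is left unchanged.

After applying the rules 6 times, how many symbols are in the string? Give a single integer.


Answer: 20

Derivation:
Step 0: length = 2
Step 1: length = 5
Step 2: length = 8
Step 3: length = 11
Step 4: length = 14
Step 5: length = 17
Step 6: length = 20


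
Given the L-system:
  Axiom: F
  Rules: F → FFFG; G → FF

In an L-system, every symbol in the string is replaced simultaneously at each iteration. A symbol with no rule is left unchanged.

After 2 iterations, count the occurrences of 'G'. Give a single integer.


Answer: 3

Derivation:
Step 0: F  (0 'G')
Step 1: FFFG  (1 'G')
Step 2: FFFGFFFGFFFGFF  (3 'G')


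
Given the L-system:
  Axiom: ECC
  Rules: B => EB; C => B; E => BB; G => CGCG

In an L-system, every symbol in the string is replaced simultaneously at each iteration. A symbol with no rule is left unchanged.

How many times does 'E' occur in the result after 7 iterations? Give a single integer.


Answer: 84

Derivation:
Step 0: ECC  (1 'E')
Step 1: BBBB  (0 'E')
Step 2: EBEBEBEB  (4 'E')
Step 3: BBEBBBEBBBEBBBEB  (4 'E')
Step 4: EBEBBBEBEBEBBBEBEBEBBBEBEBEBBBEB  (12 'E')
Step 5: BBEBBBEBEBEBBBEBBBEBBBEBEBEBBBEBBBEBBBEBEBEBBBEBBBEBBBEBEBEBBBEB  (20 'E')
Step 6: EBEBBBEBEBEBBBEBBBEBBBEBEBEBBBEBEBEBBBEBEBEBBBEBBBEBBBEBEBEBBBEBEBEBBBEBEBEBBBEBBBEBBBEBEBEBBBEBEBEBBBEBEBEBBBEBBBEBBBEBEBEBBBEB  (44 'E')
Step 7: BBEBBBEBEBEBBBEBBBEBBBEBEBEBBBEBEBEBBBEBEBEBBBEBBBEBBBEBEBEBBBEBBBEBBBEBEBEBBBEBBBEBBBEBEBEBBBEBEBEBBBEBEBEBBBEBBBEBBBEBEBEBBBEBBBEBBBEBEBEBBBEBBBEBBBEBEBEBBBEBEBEBBBEBEBEBBBEBBBEBBBEBEBEBBBEBBBEBBBEBEBEBBBEBBBEBBBEBEBEBBBEBEBEBBBEBEBEBBBEBBBEBBBEBEBEBBBEB  (84 'E')


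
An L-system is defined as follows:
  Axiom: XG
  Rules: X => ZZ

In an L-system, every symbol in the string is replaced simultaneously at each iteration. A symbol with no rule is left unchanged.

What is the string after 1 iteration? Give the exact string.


Answer: ZZG

Derivation:
Step 0: XG
Step 1: ZZG


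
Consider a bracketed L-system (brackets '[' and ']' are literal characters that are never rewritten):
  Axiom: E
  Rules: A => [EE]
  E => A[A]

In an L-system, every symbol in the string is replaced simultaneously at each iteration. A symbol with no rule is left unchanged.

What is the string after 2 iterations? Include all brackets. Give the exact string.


Step 0: E
Step 1: A[A]
Step 2: [EE][[EE]]

Answer: [EE][[EE]]


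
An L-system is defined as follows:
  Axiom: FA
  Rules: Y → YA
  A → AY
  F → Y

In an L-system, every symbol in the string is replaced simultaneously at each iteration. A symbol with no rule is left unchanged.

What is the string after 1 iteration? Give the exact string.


Answer: YAY

Derivation:
Step 0: FA
Step 1: YAY


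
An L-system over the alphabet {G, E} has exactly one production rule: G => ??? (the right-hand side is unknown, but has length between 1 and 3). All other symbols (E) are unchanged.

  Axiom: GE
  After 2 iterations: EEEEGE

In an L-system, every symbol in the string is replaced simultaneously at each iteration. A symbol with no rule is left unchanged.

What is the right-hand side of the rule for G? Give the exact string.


Trying G => EEG:
  Step 0: GE
  Step 1: EEGE
  Step 2: EEEEGE
Matches the given result.

Answer: EEG


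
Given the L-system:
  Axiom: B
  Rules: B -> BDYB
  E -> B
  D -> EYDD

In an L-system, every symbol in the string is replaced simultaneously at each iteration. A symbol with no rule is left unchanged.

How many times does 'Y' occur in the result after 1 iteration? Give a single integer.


Answer: 1

Derivation:
Step 0: B  (0 'Y')
Step 1: BDYB  (1 'Y')


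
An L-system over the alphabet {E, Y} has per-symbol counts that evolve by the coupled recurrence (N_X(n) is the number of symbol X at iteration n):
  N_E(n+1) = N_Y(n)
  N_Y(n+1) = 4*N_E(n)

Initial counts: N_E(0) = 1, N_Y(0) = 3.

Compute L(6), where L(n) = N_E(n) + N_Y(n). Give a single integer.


Step 0: N_E=1, N_Y=3, L=4
Step 1: N_E=3, N_Y=4, L=7
Step 2: N_E=4, N_Y=12, L=16
Step 3: N_E=12, N_Y=16, L=28
Step 4: N_E=16, N_Y=48, L=64
Step 5: N_E=48, N_Y=64, L=112
Step 6: N_E=64, N_Y=192, L=256

Answer: 256


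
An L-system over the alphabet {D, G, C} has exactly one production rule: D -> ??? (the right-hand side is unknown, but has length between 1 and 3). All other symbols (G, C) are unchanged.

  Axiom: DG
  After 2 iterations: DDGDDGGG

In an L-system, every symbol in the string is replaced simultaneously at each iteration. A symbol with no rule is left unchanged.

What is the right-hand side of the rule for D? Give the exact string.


Answer: DDG

Derivation:
Trying D -> DDG:
  Step 0: DG
  Step 1: DDGG
  Step 2: DDGDDGGG
Matches the given result.


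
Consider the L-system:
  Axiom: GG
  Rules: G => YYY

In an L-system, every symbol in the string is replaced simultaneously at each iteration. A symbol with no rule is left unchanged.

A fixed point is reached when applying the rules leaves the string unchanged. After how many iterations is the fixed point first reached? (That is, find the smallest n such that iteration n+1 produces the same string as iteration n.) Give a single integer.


Step 0: GG
Step 1: YYYYYY
Step 2: YYYYYY  (unchanged — fixed point at step 1)

Answer: 1


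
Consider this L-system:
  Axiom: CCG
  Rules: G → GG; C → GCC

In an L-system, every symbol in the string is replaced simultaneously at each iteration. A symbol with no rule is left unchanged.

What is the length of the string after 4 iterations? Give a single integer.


Answer: 112

Derivation:
Step 0: length = 3
Step 1: length = 8
Step 2: length = 20
Step 3: length = 48
Step 4: length = 112


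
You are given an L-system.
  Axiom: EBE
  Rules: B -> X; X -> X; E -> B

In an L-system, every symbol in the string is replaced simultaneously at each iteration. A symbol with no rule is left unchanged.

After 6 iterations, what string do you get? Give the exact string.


Answer: XXX

Derivation:
Step 0: EBE
Step 1: BXB
Step 2: XXX
Step 3: XXX
Step 4: XXX
Step 5: XXX
Step 6: XXX


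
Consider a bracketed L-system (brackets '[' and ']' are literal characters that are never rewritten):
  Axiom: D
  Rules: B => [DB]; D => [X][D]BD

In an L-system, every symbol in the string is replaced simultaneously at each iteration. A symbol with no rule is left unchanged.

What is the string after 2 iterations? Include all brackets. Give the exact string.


Step 0: D
Step 1: [X][D]BD
Step 2: [X][[X][D]BD][DB][X][D]BD

Answer: [X][[X][D]BD][DB][X][D]BD


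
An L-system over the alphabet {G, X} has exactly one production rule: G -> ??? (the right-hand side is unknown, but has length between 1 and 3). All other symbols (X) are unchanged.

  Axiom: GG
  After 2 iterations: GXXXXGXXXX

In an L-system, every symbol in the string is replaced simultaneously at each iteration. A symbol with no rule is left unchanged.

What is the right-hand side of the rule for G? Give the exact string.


Answer: GXX

Derivation:
Trying G -> GXX:
  Step 0: GG
  Step 1: GXXGXX
  Step 2: GXXXXGXXXX
Matches the given result.


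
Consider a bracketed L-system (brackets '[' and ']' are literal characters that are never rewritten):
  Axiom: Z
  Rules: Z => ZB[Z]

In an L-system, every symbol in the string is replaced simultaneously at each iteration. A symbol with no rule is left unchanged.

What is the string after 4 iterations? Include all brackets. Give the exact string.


Answer: ZB[Z]B[ZB[Z]]B[ZB[Z]B[ZB[Z]]]B[ZB[Z]B[ZB[Z]]B[ZB[Z]B[ZB[Z]]]]

Derivation:
Step 0: Z
Step 1: ZB[Z]
Step 2: ZB[Z]B[ZB[Z]]
Step 3: ZB[Z]B[ZB[Z]]B[ZB[Z]B[ZB[Z]]]
Step 4: ZB[Z]B[ZB[Z]]B[ZB[Z]B[ZB[Z]]]B[ZB[Z]B[ZB[Z]]B[ZB[Z]B[ZB[Z]]]]


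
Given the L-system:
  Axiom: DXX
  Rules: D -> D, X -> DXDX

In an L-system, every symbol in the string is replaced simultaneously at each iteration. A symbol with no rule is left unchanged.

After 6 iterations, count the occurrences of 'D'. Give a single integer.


Answer: 253

Derivation:
Step 0: DXX  (1 'D')
Step 1: DDXDXDXDX  (5 'D')
Step 2: DDDXDXDDXDXDDXDXDDXDX  (13 'D')
Step 3: DDDDXDXDDXDXDDDXDXDDXDXDDDXDXDDXDXDDDXDXDDXDX  (29 'D')
Step 4: DDDDDXDXDDXDXDDDXDXDDXDXDDDDXDXDDXDXDDDXDXDDXDXDDDDXDXDDXDXDDDXDXDDXDXDDDDXDXDDXDXDDDXDXDDXDX  (61 'D')
Step 5: DDDDDDXDXDDXDXDDDXDXDDXDXDDDDXDXDDXDXDDDXDXDDXDXDDDDDXDXDDXDXDDDXDXDDXDXDDDDXDXDDXDXDDDXDXDDXDXDDDDDXDXDDXDXDDDXDXDDXDXDDDDXDXDDXDXDDDXDXDDXDXDDDDDXDXDDXDXDDDXDXDDXDXDDDDXDXDDXDXDDDXDXDDXDX  (125 'D')
Step 6: DDDDDDDXDXDDXDXDDDXDXDDXDXDDDDXDXDDXDXDDDXDXDDXDXDDDDDXDXDDXDXDDDXDXDDXDXDDDDXDXDDXDXDDDXDXDDXDXDDDDDDXDXDDXDXDDDXDXDDXDXDDDDXDXDDXDXDDDXDXDDXDXDDDDDXDXDDXDXDDDXDXDDXDXDDDDXDXDDXDXDDDXDXDDXDXDDDDDDXDXDDXDXDDDXDXDDXDXDDDDXDXDDXDXDDDXDXDDXDXDDDDDXDXDDXDXDDDXDXDDXDXDDDDXDXDDXDXDDDXDXDDXDXDDDDDDXDXDDXDXDDDXDXDDXDXDDDDXDXDDXDXDDDXDXDDXDXDDDDDXDXDDXDXDDDXDXDDXDXDDDDXDXDDXDXDDDXDXDDXDX  (253 'D')


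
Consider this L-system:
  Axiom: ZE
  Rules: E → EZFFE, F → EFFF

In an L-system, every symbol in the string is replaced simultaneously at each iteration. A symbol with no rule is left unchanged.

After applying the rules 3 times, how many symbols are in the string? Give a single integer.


Step 0: length = 2
Step 1: length = 6
Step 2: length = 20
Step 3: length = 74

Answer: 74


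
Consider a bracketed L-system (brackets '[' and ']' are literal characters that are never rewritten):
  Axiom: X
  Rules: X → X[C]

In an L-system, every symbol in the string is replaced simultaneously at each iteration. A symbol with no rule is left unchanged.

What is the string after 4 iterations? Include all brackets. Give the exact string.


Answer: X[C][C][C][C]

Derivation:
Step 0: X
Step 1: X[C]
Step 2: X[C][C]
Step 3: X[C][C][C]
Step 4: X[C][C][C][C]


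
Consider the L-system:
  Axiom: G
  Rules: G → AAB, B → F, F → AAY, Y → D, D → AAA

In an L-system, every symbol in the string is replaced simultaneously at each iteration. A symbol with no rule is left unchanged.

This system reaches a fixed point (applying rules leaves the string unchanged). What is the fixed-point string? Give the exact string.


Answer: AAAAAAA

Derivation:
Step 0: G
Step 1: AAB
Step 2: AAF
Step 3: AAAAY
Step 4: AAAAD
Step 5: AAAAAAA
Step 6: AAAAAAA  (unchanged — fixed point at step 5)


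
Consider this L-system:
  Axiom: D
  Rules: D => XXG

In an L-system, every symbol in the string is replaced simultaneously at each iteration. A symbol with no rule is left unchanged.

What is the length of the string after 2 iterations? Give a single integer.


Answer: 3

Derivation:
Step 0: length = 1
Step 1: length = 3
Step 2: length = 3


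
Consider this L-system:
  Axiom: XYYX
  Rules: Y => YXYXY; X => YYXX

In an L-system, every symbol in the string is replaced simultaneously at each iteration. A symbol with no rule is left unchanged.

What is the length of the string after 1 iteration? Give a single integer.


Step 0: length = 4
Step 1: length = 18

Answer: 18


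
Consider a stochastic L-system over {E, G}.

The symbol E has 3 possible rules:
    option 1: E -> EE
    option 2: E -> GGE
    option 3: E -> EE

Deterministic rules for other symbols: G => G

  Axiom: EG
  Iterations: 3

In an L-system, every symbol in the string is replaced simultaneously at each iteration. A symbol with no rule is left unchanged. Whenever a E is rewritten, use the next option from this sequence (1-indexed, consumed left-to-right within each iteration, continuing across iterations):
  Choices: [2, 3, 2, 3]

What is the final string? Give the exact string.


Answer: GGGGEEEG

Derivation:
Step 0: EG
Step 1: GGEG  (used choices [2])
Step 2: GGEEG  (used choices [3])
Step 3: GGGGEEEG  (used choices [2, 3])


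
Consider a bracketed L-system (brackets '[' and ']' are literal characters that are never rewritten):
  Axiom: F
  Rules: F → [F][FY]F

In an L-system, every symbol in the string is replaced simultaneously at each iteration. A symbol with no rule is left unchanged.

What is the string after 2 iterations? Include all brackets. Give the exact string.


Step 0: F
Step 1: [F][FY]F
Step 2: [[F][FY]F][[F][FY]FY][F][FY]F

Answer: [[F][FY]F][[F][FY]FY][F][FY]F


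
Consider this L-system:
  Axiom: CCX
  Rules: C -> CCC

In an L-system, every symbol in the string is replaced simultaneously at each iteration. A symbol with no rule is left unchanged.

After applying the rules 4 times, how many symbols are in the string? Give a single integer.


Step 0: length = 3
Step 1: length = 7
Step 2: length = 19
Step 3: length = 55
Step 4: length = 163

Answer: 163


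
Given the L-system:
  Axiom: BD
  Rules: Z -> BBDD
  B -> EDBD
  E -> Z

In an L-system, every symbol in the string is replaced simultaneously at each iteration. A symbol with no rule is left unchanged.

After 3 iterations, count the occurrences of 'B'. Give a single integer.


Step 0: BD  (1 'B')
Step 1: EDBDD  (1 'B')
Step 2: ZDEDBDDD  (1 'B')
Step 3: BBDDDZDEDBDDDD  (3 'B')

Answer: 3


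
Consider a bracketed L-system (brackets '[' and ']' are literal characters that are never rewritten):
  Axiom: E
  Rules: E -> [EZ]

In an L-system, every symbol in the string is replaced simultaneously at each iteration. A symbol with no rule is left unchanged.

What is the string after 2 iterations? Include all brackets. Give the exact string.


Step 0: E
Step 1: [EZ]
Step 2: [[EZ]Z]

Answer: [[EZ]Z]


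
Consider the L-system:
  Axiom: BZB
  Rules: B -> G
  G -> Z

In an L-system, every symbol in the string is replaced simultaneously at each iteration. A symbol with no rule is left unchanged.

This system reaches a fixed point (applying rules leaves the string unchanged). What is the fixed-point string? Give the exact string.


Step 0: BZB
Step 1: GZG
Step 2: ZZZ
Step 3: ZZZ  (unchanged — fixed point at step 2)

Answer: ZZZ


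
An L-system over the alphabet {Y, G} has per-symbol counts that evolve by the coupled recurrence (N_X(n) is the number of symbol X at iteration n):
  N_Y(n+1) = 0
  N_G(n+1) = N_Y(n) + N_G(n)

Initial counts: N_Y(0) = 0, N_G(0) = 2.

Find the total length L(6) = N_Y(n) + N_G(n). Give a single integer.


Answer: 2

Derivation:
Step 0: N_Y=0, N_G=2, L=2
Step 1: N_Y=0, N_G=2, L=2
Step 2: N_Y=0, N_G=2, L=2
Step 3: N_Y=0, N_G=2, L=2
Step 4: N_Y=0, N_G=2, L=2
Step 5: N_Y=0, N_G=2, L=2
Step 6: N_Y=0, N_G=2, L=2


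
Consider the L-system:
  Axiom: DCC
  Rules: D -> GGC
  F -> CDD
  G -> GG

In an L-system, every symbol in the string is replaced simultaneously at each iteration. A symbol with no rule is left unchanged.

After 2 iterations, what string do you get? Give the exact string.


Step 0: DCC
Step 1: GGCCC
Step 2: GGGGCCC

Answer: GGGGCCC


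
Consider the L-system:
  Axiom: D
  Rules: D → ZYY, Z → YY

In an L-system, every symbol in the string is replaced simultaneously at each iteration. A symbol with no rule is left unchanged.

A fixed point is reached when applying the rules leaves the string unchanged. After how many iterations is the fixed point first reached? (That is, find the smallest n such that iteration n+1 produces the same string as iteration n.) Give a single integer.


Step 0: D
Step 1: ZYY
Step 2: YYYY
Step 3: YYYY  (unchanged — fixed point at step 2)

Answer: 2


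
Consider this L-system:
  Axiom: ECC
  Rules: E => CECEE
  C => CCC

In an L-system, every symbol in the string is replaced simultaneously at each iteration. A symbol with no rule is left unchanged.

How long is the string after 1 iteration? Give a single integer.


Answer: 11

Derivation:
Step 0: length = 3
Step 1: length = 11


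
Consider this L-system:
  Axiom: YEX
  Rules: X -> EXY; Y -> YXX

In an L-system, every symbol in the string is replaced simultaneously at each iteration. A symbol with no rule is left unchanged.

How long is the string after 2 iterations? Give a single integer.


Answer: 17

Derivation:
Step 0: length = 3
Step 1: length = 7
Step 2: length = 17


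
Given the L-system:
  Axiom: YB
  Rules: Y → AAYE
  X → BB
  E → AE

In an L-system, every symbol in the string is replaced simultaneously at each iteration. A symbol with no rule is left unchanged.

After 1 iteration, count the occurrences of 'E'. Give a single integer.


Step 0: YB  (0 'E')
Step 1: AAYEB  (1 'E')

Answer: 1


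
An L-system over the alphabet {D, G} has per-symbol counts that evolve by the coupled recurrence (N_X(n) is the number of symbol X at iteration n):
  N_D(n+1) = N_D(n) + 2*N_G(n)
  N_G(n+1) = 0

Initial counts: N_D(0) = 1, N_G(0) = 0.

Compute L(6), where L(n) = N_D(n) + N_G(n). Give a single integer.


Step 0: N_D=1, N_G=0, L=1
Step 1: N_D=1, N_G=0, L=1
Step 2: N_D=1, N_G=0, L=1
Step 3: N_D=1, N_G=0, L=1
Step 4: N_D=1, N_G=0, L=1
Step 5: N_D=1, N_G=0, L=1
Step 6: N_D=1, N_G=0, L=1

Answer: 1


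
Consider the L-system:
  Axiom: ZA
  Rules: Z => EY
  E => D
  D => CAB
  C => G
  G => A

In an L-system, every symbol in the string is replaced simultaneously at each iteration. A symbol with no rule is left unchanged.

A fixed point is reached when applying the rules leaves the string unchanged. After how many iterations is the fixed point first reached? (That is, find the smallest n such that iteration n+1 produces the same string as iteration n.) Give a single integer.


Step 0: ZA
Step 1: EYA
Step 2: DYA
Step 3: CABYA
Step 4: GABYA
Step 5: AABYA
Step 6: AABYA  (unchanged — fixed point at step 5)

Answer: 5


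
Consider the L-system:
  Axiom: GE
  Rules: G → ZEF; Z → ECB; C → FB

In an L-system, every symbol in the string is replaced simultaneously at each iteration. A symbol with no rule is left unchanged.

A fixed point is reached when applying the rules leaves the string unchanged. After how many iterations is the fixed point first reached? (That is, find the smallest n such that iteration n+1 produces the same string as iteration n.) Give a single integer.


Answer: 3

Derivation:
Step 0: GE
Step 1: ZEFE
Step 2: ECBEFE
Step 3: EFBBEFE
Step 4: EFBBEFE  (unchanged — fixed point at step 3)


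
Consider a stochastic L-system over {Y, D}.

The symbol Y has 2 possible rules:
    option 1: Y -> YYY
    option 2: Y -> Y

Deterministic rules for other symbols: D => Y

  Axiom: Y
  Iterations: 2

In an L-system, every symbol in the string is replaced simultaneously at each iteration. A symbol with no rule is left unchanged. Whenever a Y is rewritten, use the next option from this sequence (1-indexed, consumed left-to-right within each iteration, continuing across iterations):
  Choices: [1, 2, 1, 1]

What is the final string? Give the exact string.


Answer: YYYYYYY

Derivation:
Step 0: Y
Step 1: YYY  (used choices [1])
Step 2: YYYYYYY  (used choices [2, 1, 1])


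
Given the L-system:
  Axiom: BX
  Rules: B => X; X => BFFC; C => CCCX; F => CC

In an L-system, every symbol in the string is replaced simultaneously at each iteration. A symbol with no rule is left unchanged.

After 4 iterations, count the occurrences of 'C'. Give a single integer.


Answer: 107

Derivation:
Step 0: BX  (0 'C')
Step 1: XBFFC  (1 'C')
Step 2: BFFCXCCCCCCCX  (8 'C')
Step 3: XCCCCCCCXBFFCCCCXCCCXCCCXCCCXCCCXCCCXCCCXBFFC  (30 'C')
Step 4: BFFCCCCXCCCXCCCXCCCXCCCXCCCXCCCXBFFCXCCCCCCCXCCCXCCCXCCCXBFFCCCCXCCCXCCCXBFFCCCCXCCCXCCCXBFFCCCCXCCCXCCCXBFFCCCCXCCCXCCCXBFFCCCCXCCCXCCCXBFFCCCCXCCCXCCCXBFFCXCCCCCCCX  (107 'C')


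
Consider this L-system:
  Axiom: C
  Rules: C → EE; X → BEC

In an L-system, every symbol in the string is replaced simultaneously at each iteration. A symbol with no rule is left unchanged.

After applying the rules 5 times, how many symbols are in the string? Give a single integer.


Step 0: length = 1
Step 1: length = 2
Step 2: length = 2
Step 3: length = 2
Step 4: length = 2
Step 5: length = 2

Answer: 2


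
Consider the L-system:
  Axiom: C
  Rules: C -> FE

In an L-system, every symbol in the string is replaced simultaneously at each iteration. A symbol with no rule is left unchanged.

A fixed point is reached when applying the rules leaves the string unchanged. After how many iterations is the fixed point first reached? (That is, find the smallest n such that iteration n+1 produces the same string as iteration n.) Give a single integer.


Step 0: C
Step 1: FE
Step 2: FE  (unchanged — fixed point at step 1)

Answer: 1


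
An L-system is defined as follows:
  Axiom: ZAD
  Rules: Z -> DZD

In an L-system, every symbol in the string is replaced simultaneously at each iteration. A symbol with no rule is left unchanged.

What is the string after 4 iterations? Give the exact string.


Answer: DDDDZDDDDAD

Derivation:
Step 0: ZAD
Step 1: DZDAD
Step 2: DDZDDAD
Step 3: DDDZDDDAD
Step 4: DDDDZDDDDAD


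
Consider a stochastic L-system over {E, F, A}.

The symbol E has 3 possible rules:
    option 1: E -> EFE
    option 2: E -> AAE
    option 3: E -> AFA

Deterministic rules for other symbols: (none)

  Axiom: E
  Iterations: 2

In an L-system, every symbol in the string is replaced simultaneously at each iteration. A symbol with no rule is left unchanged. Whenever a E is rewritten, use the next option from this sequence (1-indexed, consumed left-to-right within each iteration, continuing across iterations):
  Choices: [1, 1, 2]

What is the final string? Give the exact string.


Answer: EFEFAAE

Derivation:
Step 0: E
Step 1: EFE  (used choices [1])
Step 2: EFEFAAE  (used choices [1, 2])


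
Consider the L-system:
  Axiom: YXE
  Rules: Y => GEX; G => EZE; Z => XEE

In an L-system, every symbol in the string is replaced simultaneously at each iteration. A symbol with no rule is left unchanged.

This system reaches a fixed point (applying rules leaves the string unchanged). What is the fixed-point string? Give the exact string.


Answer: EXEEEEXXE

Derivation:
Step 0: YXE
Step 1: GEXXE
Step 2: EZEEXXE
Step 3: EXEEEEXXE
Step 4: EXEEEEXXE  (unchanged — fixed point at step 3)


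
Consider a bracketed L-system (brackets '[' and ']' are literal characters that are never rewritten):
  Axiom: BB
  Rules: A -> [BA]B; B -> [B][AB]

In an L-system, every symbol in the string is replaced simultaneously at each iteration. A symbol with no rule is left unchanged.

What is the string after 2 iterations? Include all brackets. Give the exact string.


Answer: [[B][AB]][[BA]B[B][AB]][[B][AB]][[BA]B[B][AB]]

Derivation:
Step 0: BB
Step 1: [B][AB][B][AB]
Step 2: [[B][AB]][[BA]B[B][AB]][[B][AB]][[BA]B[B][AB]]


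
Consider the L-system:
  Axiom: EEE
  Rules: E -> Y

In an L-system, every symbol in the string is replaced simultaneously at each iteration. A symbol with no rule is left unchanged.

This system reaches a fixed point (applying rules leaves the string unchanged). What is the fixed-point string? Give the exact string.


Step 0: EEE
Step 1: YYY
Step 2: YYY  (unchanged — fixed point at step 1)

Answer: YYY


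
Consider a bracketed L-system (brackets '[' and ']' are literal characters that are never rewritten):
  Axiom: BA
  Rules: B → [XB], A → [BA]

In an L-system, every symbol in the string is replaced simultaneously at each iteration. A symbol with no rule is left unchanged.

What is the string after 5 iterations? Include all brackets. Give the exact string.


Answer: [X[X[X[X[XB]]]]][[X[X[X[XB]]]][[X[X[XB]]][[X[XB]][[XB][BA]]]]]

Derivation:
Step 0: BA
Step 1: [XB][BA]
Step 2: [X[XB]][[XB][BA]]
Step 3: [X[X[XB]]][[X[XB]][[XB][BA]]]
Step 4: [X[X[X[XB]]]][[X[X[XB]]][[X[XB]][[XB][BA]]]]
Step 5: [X[X[X[X[XB]]]]][[X[X[X[XB]]]][[X[X[XB]]][[X[XB]][[XB][BA]]]]]


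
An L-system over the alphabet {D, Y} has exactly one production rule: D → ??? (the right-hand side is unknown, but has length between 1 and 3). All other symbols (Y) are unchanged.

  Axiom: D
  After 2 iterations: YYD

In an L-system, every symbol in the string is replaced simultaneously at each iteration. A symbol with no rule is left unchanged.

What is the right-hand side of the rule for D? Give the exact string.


Trying D → YD:
  Step 0: D
  Step 1: YD
  Step 2: YYD
Matches the given result.

Answer: YD


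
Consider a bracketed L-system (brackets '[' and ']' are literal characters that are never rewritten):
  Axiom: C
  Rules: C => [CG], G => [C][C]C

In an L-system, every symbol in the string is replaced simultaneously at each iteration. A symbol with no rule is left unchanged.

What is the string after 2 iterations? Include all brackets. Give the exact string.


Answer: [[CG][C][C]C]

Derivation:
Step 0: C
Step 1: [CG]
Step 2: [[CG][C][C]C]


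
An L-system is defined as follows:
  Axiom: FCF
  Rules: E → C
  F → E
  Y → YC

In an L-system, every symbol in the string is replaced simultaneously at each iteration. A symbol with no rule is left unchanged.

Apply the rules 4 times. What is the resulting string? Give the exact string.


Answer: CCC

Derivation:
Step 0: FCF
Step 1: ECE
Step 2: CCC
Step 3: CCC
Step 4: CCC
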